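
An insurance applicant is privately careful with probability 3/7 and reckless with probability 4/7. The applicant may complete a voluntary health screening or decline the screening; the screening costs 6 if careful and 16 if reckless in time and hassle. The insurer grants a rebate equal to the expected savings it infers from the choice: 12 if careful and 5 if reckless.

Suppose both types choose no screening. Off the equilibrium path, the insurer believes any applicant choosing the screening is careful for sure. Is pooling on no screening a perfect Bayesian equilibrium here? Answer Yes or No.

On path, the insurer holds the prior and pays 3/7·12 + 4/7·5 = 8. Off path (the screening), believing careful, it pays 12.
careful: no screening nets 8; the screening nets 12 − 6 = 6. careful stays.
reckless: no screening nets 8; the screening nets 12 − 16 = -4. reckless stays.
No type deviates, so pooling is sustained.

Yes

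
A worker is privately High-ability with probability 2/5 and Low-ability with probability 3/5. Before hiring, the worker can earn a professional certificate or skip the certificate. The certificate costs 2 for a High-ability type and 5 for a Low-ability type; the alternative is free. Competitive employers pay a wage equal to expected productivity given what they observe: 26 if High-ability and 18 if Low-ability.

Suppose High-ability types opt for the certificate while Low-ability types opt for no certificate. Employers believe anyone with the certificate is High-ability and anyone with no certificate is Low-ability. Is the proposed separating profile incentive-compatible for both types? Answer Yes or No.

No

Under these beliefs, the certificate earns wage 26 and no certificate earns wage 18.
High-ability: the certificate nets 26 − 2 = 24; no certificate nets 18. High-ability prefers the certificate.
Low-ability: the certificate nets 26 − 5 = 21; no certificate nets 18. Low-ability would deviate to the certificate.
Low-ability has a profitable deviation, so the profile is not an equilibrium.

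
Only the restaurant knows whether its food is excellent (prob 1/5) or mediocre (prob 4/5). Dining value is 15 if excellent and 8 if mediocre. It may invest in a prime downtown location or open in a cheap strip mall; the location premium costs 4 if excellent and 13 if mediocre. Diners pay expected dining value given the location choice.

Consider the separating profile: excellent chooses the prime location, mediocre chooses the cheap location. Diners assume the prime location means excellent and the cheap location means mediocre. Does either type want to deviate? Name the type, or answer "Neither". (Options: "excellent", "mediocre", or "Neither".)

Neither

The prime location pays 15; the cheap location pays 8.
excellent: assigned the prime location, nets 15 − 4 = 11; deviating to the cheap location nets 8.
mediocre: assigned the cheap location, nets 8; deviating to the prime location nets 15 − 13 = 2.
Both types strictly prefer their assigned action; no profitable deviation.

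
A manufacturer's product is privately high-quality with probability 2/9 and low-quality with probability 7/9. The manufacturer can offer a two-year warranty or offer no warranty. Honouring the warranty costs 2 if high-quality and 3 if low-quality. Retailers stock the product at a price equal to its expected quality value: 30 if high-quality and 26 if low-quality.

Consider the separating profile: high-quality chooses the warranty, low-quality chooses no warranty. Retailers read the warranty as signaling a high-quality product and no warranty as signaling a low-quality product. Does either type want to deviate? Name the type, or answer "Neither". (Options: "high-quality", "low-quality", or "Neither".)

The warranty pays 30; no warranty pays 26.
high-quality: assigned the warranty, nets 30 − 2 = 28; deviating to no warranty nets 26.
low-quality: assigned no warranty, nets 26; deviating to the warranty nets 30 − 3 = 27.
The low-quality type gains 1 by deviating.

low-quality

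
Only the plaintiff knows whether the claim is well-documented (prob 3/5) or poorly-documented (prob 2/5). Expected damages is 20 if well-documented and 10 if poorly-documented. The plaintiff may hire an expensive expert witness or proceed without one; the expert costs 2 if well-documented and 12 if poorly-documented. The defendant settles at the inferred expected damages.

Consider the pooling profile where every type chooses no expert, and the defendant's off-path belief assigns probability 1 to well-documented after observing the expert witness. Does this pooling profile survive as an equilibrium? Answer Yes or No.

On path, the defendant holds the prior and pays 3/5·20 + 2/5·10 = 16. Off path (the expert witness), believing well-documented, it pays 20.
well-documented: no expert nets 16; the expert witness nets 20 − 2 = 18. well-documented would deviate.
poorly-documented: no expert nets 16; the expert witness nets 20 − 12 = 8. poorly-documented stays.
A type deviates, so pooling fails.

No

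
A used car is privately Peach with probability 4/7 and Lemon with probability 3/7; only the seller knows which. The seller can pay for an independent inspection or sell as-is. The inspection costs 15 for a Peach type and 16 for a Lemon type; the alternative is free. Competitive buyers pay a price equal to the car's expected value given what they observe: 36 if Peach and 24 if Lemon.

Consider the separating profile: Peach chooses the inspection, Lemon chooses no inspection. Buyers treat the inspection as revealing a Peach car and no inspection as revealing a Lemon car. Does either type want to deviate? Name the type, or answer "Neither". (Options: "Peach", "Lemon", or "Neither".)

Peach

The inspection pays 36; no inspection pays 24.
Peach: assigned the inspection, nets 36 − 15 = 21; deviating to no inspection nets 24.
Lemon: assigned no inspection, nets 24; deviating to the inspection nets 36 − 16 = 20.
The Peach type gains 3 by deviating.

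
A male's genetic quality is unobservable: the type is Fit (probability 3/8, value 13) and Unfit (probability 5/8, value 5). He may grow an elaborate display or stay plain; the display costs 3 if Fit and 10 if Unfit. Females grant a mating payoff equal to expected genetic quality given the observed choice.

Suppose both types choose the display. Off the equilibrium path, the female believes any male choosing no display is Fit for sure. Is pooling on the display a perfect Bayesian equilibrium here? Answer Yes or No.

No

On path, the female holds the prior and pays 3/8·13 + 5/8·5 = 8. Off path (no display), believing Fit, it pays 13.
Fit: the display nets 8 − 3 = 5; no display nets 13. Fit would deviate.
Unfit: the display nets 8 − 10 = -2; no display nets 13. Unfit would deviate.
A type deviates, so pooling fails.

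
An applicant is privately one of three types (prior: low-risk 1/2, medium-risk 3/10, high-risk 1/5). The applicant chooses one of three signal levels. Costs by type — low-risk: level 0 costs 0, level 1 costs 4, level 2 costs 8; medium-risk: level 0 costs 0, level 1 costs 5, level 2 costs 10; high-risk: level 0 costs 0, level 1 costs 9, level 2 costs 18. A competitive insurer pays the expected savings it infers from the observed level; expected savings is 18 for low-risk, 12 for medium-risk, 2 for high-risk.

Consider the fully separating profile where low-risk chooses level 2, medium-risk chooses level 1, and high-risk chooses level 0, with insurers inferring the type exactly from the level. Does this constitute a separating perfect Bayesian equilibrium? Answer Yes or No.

No

Separating rebates: level 2 → 18, level 1 → 12, level 0 → 2.
low-risk (assigned level 2): level 0: 2 − 0 = 2; level 1: 12 − 4 = 8; level 2: 18 − 8 = 10. low-risk stays.
medium-risk (assigned level 1): level 0: 2 − 0 = 2; level 1: 12 − 5 = 7; level 2: 18 − 10 = 8. medium-risk prefers level 2.
high-risk (assigned level 0): level 0: 2 − 0 = 2; level 1: 12 − 9 = 3; level 2: 18 − 18 = 0. high-risk prefers level 1.
At least one type deviates; the separating profile fails.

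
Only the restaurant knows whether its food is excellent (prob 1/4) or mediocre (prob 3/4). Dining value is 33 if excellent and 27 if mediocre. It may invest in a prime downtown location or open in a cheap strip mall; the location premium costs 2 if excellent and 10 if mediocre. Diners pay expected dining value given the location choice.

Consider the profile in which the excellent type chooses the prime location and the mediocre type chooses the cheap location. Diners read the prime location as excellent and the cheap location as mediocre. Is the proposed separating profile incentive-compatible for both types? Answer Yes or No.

Under these beliefs, the prime location earns price premium 33 and the cheap location earns price premium 27.
excellent: the prime location nets 33 − 2 = 31; the cheap location nets 27. excellent prefers the prime location.
mediocre: the prime location nets 33 − 10 = 23; the cheap location nets 27. mediocre prefers the cheap location.
Neither type deviates, so the separating profile is an equilibrium.

Yes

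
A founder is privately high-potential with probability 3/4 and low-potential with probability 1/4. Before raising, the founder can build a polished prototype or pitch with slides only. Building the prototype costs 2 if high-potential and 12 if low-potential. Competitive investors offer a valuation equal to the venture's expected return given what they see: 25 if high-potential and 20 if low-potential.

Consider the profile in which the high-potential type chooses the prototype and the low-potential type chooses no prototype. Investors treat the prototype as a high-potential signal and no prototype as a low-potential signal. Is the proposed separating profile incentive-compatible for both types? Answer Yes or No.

Under these beliefs, the prototype earns valuation 25 and no prototype earns valuation 20.
high-potential: the prototype nets 25 − 2 = 23; no prototype nets 20. high-potential prefers the prototype.
low-potential: the prototype nets 25 − 12 = 13; no prototype nets 20. low-potential prefers no prototype.
Neither type deviates, so the separating profile is an equilibrium.

Yes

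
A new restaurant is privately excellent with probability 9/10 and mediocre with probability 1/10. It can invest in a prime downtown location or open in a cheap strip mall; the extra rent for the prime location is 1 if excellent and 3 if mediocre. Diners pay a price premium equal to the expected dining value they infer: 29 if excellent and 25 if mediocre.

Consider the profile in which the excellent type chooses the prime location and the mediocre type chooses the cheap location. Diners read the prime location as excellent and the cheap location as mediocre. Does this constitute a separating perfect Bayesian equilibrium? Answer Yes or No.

Under these beliefs, the prime location earns price premium 29 and the cheap location earns price premium 25.
excellent: the prime location nets 29 − 1 = 28; the cheap location nets 25. excellent prefers the prime location.
mediocre: the prime location nets 29 − 3 = 26; the cheap location nets 25. mediocre would deviate to the prime location.
mediocre has a profitable deviation, so the profile is not an equilibrium.

No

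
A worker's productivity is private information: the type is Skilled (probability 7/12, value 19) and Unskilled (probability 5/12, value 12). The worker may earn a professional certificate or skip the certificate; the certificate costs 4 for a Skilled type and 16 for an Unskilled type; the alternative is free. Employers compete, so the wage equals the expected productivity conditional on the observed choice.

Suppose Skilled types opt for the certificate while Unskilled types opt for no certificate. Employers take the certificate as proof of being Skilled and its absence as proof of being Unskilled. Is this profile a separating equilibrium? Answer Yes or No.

Yes

Under these beliefs, the certificate earns wage 19 and no certificate earns wage 12.
Skilled: the certificate nets 19 − 4 = 15; no certificate nets 12. Skilled prefers the certificate.
Unskilled: the certificate nets 19 − 16 = 3; no certificate nets 12. Unskilled prefers no certificate.
Neither type deviates, so the separating profile is an equilibrium.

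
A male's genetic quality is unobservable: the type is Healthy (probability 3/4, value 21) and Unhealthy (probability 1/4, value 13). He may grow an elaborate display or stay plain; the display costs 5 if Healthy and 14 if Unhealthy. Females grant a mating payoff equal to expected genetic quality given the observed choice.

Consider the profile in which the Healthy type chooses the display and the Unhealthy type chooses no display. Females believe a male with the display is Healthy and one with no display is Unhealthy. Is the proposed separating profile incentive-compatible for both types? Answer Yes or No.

Under these beliefs, the display earns mating payoff 21 and no display earns mating payoff 13.
Healthy: the display nets 21 − 5 = 16; no display nets 13. Healthy prefers the display.
Unhealthy: the display nets 21 − 14 = 7; no display nets 13. Unhealthy prefers no display.
Neither type deviates, so the separating profile is an equilibrium.

Yes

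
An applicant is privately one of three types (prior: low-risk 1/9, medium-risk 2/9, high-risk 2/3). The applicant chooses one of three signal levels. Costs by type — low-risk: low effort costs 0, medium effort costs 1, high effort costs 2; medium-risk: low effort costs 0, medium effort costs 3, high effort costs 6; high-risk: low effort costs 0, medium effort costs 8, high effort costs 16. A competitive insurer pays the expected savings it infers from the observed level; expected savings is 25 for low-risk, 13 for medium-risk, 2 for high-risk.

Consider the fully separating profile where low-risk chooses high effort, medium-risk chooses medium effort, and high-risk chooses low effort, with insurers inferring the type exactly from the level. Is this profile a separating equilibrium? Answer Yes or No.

No

Separating rebates: high effort → 25, medium effort → 13, low effort → 2.
low-risk (assigned high effort): low effort: 2 − 0 = 2; medium effort: 13 − 1 = 12; high effort: 25 − 2 = 23. low-risk stays.
medium-risk (assigned medium effort): low effort: 2 − 0 = 2; medium effort: 13 − 3 = 10; high effort: 25 − 6 = 19. medium-risk prefers high effort.
high-risk (assigned low effort): low effort: 2 − 0 = 2; medium effort: 13 − 8 = 5; high effort: 25 − 16 = 9. high-risk prefers high effort.
At least one type deviates; the separating profile fails.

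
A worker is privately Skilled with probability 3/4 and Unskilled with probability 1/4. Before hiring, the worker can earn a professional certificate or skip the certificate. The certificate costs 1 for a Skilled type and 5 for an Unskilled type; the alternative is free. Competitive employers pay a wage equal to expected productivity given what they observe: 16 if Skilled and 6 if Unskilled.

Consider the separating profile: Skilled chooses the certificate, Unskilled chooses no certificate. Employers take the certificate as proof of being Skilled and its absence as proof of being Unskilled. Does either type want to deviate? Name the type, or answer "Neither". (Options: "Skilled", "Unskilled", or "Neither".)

Unskilled

The certificate pays 16; no certificate pays 6.
Skilled: assigned the certificate, nets 16 − 1 = 15; deviating to no certificate nets 6.
Unskilled: assigned no certificate, nets 6; deviating to the certificate nets 16 − 5 = 11.
The Unskilled type gains 5 by deviating.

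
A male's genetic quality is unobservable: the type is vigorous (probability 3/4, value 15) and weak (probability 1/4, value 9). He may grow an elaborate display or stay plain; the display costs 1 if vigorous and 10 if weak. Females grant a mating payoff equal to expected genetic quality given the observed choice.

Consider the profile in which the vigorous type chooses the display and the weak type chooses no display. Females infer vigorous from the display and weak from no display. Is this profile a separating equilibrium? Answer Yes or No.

Yes

Under these beliefs, the display earns mating payoff 15 and no display earns mating payoff 9.
vigorous: the display nets 15 − 1 = 14; no display nets 9. vigorous prefers the display.
weak: the display nets 15 − 10 = 5; no display nets 9. weak prefers no display.
Neither type deviates, so the separating profile is an equilibrium.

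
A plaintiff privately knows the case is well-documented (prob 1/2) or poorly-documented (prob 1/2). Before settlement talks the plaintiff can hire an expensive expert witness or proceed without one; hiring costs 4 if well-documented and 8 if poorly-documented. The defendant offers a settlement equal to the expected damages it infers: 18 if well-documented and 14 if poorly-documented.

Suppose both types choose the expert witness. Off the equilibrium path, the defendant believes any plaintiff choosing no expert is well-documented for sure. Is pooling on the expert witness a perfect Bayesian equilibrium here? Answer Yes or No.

No

On path, the defendant holds the prior and pays 1/2·18 + 1/2·14 = 16. Off path (no expert), believing well-documented, it pays 18.
well-documented: the expert witness nets 16 − 4 = 12; no expert nets 18. well-documented would deviate.
poorly-documented: the expert witness nets 16 − 8 = 8; no expert nets 18. poorly-documented would deviate.
A type deviates, so pooling fails.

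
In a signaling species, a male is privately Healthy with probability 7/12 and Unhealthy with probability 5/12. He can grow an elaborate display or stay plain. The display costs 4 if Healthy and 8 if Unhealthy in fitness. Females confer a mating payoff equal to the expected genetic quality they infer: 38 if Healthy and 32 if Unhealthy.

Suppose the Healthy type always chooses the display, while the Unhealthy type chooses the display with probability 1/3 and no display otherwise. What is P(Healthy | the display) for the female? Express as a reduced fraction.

21/26

P(the display) = (7/12)·1 + (5/12)·(1/3) = 13/18.
By Bayes' rule, P(Healthy | the display) = (7/12) / (13/18) = 21/26.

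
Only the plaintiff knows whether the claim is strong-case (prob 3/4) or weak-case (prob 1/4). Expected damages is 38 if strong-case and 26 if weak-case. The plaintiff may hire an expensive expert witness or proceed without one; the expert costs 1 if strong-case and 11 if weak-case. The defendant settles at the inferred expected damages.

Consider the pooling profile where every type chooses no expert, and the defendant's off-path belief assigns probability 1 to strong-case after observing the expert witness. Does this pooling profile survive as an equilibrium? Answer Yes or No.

No

On path, the defendant holds the prior and pays 3/4·38 + 1/4·26 = 35. Off path (the expert witness), believing strong-case, it pays 38.
strong-case: no expert nets 35; the expert witness nets 38 − 1 = 37. strong-case would deviate.
weak-case: no expert nets 35; the expert witness nets 38 − 11 = 27. weak-case stays.
A type deviates, so pooling fails.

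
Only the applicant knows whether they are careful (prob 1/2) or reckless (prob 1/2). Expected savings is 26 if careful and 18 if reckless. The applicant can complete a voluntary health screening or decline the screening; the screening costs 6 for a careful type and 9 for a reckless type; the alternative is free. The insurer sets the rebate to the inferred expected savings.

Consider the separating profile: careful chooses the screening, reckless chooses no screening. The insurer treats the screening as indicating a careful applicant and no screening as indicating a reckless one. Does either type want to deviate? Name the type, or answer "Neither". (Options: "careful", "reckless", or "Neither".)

Neither

The screening pays 26; no screening pays 18.
careful: assigned the screening, nets 26 − 6 = 20; deviating to no screening nets 18.
reckless: assigned no screening, nets 18; deviating to the screening nets 26 − 9 = 17.
Both types strictly prefer their assigned action; no profitable deviation.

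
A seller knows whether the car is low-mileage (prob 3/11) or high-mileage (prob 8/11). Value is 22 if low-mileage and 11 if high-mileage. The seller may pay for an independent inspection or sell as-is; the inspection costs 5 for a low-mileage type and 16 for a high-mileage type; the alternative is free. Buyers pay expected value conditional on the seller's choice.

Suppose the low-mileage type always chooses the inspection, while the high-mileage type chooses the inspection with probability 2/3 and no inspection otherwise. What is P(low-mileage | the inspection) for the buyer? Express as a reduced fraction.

9/25

P(the inspection) = (3/11)·1 + (8/11)·(2/3) = 25/33.
By Bayes' rule, P(low-mileage | the inspection) = (3/11) / (25/33) = 9/25.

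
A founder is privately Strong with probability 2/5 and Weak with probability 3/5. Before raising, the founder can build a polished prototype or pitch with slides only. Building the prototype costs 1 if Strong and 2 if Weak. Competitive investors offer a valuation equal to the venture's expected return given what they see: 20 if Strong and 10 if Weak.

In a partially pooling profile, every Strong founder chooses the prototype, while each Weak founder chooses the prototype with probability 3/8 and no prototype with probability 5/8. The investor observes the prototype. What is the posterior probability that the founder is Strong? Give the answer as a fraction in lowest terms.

16/25

P(the prototype) = (2/5)·1 + (3/5)·(3/8) = 5/8.
By Bayes' rule, P(Strong | the prototype) = (2/5) / (5/8) = 16/25.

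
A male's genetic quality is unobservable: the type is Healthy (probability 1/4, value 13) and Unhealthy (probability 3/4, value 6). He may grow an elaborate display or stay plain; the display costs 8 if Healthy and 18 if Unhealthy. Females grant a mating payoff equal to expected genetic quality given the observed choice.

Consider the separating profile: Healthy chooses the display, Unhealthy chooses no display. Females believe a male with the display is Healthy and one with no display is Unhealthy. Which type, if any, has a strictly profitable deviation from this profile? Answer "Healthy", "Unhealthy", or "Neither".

The display pays 13; no display pays 6.
Healthy: assigned the display, nets 13 − 8 = 5; deviating to no display nets 6.
Unhealthy: assigned no display, nets 6; deviating to the display nets 13 − 18 = -5.
The Healthy type gains 1 by deviating.

Healthy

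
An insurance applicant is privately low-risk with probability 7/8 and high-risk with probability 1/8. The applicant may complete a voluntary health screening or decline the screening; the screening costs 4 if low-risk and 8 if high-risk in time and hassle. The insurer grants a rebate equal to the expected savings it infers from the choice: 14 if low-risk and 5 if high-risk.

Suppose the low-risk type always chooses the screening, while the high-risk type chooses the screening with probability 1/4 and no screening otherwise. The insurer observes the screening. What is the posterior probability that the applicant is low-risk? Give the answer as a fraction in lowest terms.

P(the screening) = (7/8)·1 + (1/8)·(1/4) = 29/32.
By Bayes' rule, P(low-risk | the screening) = (7/8) / (29/32) = 28/29.

28/29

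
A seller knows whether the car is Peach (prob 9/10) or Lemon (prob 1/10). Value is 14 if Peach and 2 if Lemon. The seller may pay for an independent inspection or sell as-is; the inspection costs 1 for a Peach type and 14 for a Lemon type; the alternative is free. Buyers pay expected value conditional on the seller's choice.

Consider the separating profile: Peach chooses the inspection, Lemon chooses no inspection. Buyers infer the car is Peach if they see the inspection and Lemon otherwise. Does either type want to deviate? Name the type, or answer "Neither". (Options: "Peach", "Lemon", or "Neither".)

Neither

The inspection pays 14; no inspection pays 2.
Peach: assigned the inspection, nets 14 − 1 = 13; deviating to no inspection nets 2.
Lemon: assigned no inspection, nets 2; deviating to the inspection nets 14 − 14 = 0.
Both types strictly prefer their assigned action; no profitable deviation.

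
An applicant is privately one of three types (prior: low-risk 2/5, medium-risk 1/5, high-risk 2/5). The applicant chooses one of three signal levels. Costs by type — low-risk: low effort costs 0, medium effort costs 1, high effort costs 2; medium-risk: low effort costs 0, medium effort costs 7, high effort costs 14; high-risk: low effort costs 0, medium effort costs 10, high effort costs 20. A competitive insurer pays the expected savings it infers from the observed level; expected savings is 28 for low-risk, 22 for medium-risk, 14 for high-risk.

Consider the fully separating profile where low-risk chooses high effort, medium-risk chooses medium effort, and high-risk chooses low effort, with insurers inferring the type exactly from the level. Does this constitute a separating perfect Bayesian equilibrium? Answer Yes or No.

Separating rebates: high effort → 28, medium effort → 22, low effort → 14.
low-risk (assigned high effort): low effort: 14 − 0 = 14; medium effort: 22 − 1 = 21; high effort: 28 − 2 = 26. low-risk stays.
medium-risk (assigned medium effort): low effort: 14 − 0 = 14; medium effort: 22 − 7 = 15; high effort: 28 − 14 = 14. medium-risk stays.
high-risk (assigned low effort): low effort: 14 − 0 = 14; medium effort: 22 − 10 = 12; high effort: 28 − 20 = 8. high-risk stays.
Every type prefers its assigned level; separation holds.

Yes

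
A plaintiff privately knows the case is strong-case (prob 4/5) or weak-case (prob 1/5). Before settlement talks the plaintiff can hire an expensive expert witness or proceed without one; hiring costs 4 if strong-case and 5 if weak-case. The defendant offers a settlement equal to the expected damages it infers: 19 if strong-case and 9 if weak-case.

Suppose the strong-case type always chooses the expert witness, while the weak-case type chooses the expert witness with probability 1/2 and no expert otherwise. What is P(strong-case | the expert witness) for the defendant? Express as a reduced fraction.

P(the expert witness) = (4/5)·1 + (1/5)·(1/2) = 9/10.
By Bayes' rule, P(strong-case | the expert witness) = (4/5) / (9/10) = 8/9.

8/9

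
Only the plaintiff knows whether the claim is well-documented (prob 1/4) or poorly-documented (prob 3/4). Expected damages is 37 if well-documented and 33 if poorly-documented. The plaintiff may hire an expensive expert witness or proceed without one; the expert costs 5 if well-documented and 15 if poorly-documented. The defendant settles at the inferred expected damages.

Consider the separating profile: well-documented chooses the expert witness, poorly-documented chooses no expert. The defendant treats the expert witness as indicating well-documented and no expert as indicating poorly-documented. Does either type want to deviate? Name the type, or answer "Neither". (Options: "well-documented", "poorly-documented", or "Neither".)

The expert witness pays 37; no expert pays 33.
well-documented: assigned the expert witness, nets 37 − 5 = 32; deviating to no expert nets 33.
poorly-documented: assigned no expert, nets 33; deviating to the expert witness nets 37 − 15 = 22.
The well-documented type gains 1 by deviating.

well-documented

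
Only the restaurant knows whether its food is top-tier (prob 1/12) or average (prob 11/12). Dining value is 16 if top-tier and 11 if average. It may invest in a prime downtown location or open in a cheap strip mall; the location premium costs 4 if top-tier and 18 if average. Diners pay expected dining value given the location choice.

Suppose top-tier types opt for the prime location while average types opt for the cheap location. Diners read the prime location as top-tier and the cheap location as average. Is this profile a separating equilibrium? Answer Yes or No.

Yes

Under these beliefs, the prime location earns price premium 16 and the cheap location earns price premium 11.
top-tier: the prime location nets 16 − 4 = 12; the cheap location nets 11. top-tier prefers the prime location.
average: the prime location nets 16 − 18 = -2; the cheap location nets 11. average prefers the cheap location.
Neither type deviates, so the separating profile is an equilibrium.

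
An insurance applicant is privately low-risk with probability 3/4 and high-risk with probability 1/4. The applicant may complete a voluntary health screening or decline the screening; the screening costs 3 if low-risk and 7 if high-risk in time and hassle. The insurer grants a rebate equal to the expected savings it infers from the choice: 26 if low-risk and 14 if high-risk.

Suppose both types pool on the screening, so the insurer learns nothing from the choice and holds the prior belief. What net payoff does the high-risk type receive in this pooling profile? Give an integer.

16

Pooled rebate = 3/4·26 + 1/4·14 = 23.
high-risk pays cost 7 for the screening, so net payoff = 23 − 7 = 16.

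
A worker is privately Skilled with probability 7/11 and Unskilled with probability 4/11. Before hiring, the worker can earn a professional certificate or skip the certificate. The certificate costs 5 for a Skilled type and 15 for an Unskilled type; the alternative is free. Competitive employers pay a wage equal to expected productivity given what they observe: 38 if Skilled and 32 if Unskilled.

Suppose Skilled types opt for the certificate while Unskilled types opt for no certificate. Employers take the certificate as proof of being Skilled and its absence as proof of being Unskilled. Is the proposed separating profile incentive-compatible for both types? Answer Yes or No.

Under these beliefs, the certificate earns wage 38 and no certificate earns wage 32.
Skilled: the certificate nets 38 − 5 = 33; no certificate nets 32. Skilled prefers the certificate.
Unskilled: the certificate nets 38 − 15 = 23; no certificate nets 32. Unskilled prefers no certificate.
Neither type deviates, so the separating profile is an equilibrium.

Yes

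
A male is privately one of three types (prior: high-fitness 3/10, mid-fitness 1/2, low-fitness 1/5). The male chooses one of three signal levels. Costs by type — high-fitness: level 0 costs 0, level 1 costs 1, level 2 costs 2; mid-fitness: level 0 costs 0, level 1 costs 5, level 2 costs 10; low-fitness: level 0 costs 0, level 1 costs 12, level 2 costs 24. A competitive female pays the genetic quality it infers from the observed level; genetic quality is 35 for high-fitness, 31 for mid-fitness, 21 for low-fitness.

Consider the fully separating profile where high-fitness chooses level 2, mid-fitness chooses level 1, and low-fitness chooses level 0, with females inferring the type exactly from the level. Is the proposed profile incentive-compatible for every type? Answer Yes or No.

Yes

Separating mating payoffs: level 2 → 35, level 1 → 31, level 0 → 21.
high-fitness (assigned level 2): level 0: 21 − 0 = 21; level 1: 31 − 1 = 30; level 2: 35 − 2 = 33. high-fitness stays.
mid-fitness (assigned level 1): level 0: 21 − 0 = 21; level 1: 31 − 5 = 26; level 2: 35 − 10 = 25. mid-fitness stays.
low-fitness (assigned level 0): level 0: 21 − 0 = 21; level 1: 31 − 12 = 19; level 2: 35 − 24 = 11. low-fitness stays.
Every type prefers its assigned level; separation holds.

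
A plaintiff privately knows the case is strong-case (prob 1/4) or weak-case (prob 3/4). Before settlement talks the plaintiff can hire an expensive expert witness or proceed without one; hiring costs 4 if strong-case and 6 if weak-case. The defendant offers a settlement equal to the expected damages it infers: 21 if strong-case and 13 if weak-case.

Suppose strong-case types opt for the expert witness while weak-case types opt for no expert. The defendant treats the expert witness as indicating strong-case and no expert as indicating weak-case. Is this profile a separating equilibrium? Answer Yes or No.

Under these beliefs, the expert witness earns settlement 21 and no expert earns settlement 13.
strong-case: the expert witness nets 21 − 4 = 17; no expert nets 13. strong-case prefers the expert witness.
weak-case: the expert witness nets 21 − 6 = 15; no expert nets 13. weak-case would deviate to the expert witness.
weak-case has a profitable deviation, so the profile is not an equilibrium.

No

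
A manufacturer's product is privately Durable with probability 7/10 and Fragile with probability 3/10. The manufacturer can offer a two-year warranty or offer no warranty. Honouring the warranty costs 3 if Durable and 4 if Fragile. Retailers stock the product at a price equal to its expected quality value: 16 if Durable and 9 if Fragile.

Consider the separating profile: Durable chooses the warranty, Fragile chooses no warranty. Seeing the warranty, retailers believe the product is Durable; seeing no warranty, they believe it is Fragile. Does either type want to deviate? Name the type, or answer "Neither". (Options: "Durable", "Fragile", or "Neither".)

The warranty pays 16; no warranty pays 9.
Durable: assigned the warranty, nets 16 − 3 = 13; deviating to no warranty nets 9.
Fragile: assigned no warranty, nets 9; deviating to the warranty nets 16 − 4 = 12.
The Fragile type gains 3 by deviating.

Fragile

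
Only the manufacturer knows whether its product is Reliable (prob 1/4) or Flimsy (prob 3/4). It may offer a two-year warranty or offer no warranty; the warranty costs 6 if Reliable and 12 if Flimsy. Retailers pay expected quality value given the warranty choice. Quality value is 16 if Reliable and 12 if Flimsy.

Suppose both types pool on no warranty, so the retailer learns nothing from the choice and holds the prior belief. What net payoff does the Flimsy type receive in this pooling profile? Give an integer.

Pooled price = 1/4·16 + 3/4·12 = 13.
Flimsy pays no cost for no warranty, so net payoff = 13.

13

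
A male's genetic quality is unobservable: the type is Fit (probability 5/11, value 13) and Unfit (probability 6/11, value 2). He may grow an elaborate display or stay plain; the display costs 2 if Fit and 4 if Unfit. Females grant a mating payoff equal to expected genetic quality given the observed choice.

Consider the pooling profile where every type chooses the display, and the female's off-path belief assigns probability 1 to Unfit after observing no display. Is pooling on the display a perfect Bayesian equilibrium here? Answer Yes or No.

Yes

On path, the female holds the prior and pays 5/11·13 + 6/11·2 = 7. Off path (no display), believing Unfit, it pays 2.
Fit: the display nets 7 − 2 = 5; no display nets 2. Fit stays.
Unfit: the display nets 7 − 4 = 3; no display nets 2. Unfit stays.
No type deviates, so pooling is sustained.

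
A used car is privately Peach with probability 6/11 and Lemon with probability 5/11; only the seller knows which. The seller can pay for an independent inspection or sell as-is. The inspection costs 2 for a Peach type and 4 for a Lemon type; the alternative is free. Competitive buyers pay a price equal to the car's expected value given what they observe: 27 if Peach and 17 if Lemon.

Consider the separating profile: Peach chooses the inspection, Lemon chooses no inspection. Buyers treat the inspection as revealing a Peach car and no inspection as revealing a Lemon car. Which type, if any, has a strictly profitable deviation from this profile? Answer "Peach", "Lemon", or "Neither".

Lemon

The inspection pays 27; no inspection pays 17.
Peach: assigned the inspection, nets 27 − 2 = 25; deviating to no inspection nets 17.
Lemon: assigned no inspection, nets 17; deviating to the inspection nets 27 − 4 = 23.
The Lemon type gains 6 by deviating.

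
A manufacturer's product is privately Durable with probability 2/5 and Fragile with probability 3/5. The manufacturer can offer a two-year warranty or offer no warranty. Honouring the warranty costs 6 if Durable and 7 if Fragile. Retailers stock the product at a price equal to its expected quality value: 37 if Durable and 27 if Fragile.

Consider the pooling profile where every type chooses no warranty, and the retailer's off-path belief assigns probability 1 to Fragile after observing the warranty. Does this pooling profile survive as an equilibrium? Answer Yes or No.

Yes

On path, the retailer holds the prior and pays 2/5·37 + 3/5·27 = 31. Off path (the warranty), believing Fragile, it pays 27.
Durable: no warranty nets 31; the warranty nets 27 − 6 = 21. Durable stays.
Fragile: no warranty nets 31; the warranty nets 27 − 7 = 20. Fragile stays.
No type deviates, so pooling is sustained.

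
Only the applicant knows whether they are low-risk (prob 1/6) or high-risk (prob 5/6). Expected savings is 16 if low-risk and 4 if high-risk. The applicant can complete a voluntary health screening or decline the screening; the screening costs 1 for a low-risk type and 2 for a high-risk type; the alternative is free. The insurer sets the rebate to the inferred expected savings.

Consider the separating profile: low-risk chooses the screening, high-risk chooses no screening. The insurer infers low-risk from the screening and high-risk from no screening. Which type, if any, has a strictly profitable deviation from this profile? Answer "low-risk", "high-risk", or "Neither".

high-risk

The screening pays 16; no screening pays 4.
low-risk: assigned the screening, nets 16 − 1 = 15; deviating to no screening nets 4.
high-risk: assigned no screening, nets 4; deviating to the screening nets 16 − 2 = 14.
The high-risk type gains 10 by deviating.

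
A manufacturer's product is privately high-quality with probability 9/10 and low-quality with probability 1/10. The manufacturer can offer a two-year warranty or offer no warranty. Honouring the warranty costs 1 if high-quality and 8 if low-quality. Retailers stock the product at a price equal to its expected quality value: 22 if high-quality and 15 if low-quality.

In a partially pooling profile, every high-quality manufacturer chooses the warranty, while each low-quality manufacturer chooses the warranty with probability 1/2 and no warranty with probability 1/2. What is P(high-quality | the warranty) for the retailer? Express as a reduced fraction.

P(the warranty) = (9/10)·1 + (1/10)·(1/2) = 19/20.
By Bayes' rule, P(high-quality | the warranty) = (9/10) / (19/20) = 18/19.

18/19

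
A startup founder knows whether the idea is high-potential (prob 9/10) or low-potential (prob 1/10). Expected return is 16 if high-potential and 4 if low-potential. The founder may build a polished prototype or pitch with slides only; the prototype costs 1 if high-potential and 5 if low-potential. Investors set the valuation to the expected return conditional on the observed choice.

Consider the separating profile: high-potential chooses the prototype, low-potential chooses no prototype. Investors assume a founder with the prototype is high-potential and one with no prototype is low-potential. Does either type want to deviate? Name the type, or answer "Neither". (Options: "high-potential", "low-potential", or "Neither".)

low-potential

The prototype pays 16; no prototype pays 4.
high-potential: assigned the prototype, nets 16 − 1 = 15; deviating to no prototype nets 4.
low-potential: assigned no prototype, nets 4; deviating to the prototype nets 16 − 5 = 11.
The low-potential type gains 7 by deviating.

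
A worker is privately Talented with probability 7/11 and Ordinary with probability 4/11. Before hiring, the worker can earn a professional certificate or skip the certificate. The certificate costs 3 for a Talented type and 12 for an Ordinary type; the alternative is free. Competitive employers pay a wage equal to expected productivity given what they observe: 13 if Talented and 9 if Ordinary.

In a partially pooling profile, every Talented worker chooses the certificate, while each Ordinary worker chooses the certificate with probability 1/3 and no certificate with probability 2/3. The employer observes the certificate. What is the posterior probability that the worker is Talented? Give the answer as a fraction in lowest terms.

P(the certificate) = (7/11)·1 + (4/11)·(1/3) = 25/33.
By Bayes' rule, P(Talented | the certificate) = (7/11) / (25/33) = 21/25.

21/25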